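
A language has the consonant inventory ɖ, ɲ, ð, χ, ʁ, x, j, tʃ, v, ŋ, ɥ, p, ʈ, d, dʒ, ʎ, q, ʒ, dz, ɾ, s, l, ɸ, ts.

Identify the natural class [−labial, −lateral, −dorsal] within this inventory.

First, the [−labial] segments are /ɖ, ɲ, ð, χ, ʁ, x, j, tʃ, ŋ, ʈ, d, dʒ, ʎ, q, ʒ, dz, ɾ, s, l, ts/.
Of those, [−lateral] gives /ɖ, ɲ, ð, χ, ʁ, x, j, tʃ, ŋ, ʈ, d, dʒ, q, ʒ, dz, ɾ, s, ts/.
Then [−dorsal] leaves /ɖ, ð, tʃ, ʈ, d, dʒ, ʒ, dz, ɾ, s, ts/.

ɖ, ð, tʃ, ʈ, d, dʒ, ʒ, dz, ɾ, s, ts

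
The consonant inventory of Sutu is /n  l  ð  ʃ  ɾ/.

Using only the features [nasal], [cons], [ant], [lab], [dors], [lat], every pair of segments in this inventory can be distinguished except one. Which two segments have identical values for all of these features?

Both /ð/ and /ɾ/ are [−nasal], [+consonantal], [+anterior], [−labial], [−dorsal], [−lateral]. Since the list omits [sonorant] — which does distinguish the voiced dental fricative from the alveolar tap — this pair collapses; all other pairs remain distinct.

ð, ɾ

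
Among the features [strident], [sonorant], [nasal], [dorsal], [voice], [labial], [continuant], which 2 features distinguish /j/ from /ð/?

[sonorant], [dorsal]

/j/ is the palatal glide and /ð/ is the voiced dental fricative. Both are [-strident], [-nasal], [+voice], [-labial], [+continuant]. /j/ is [+sonorant] while /ð/ is [-sonorant]; /j/ is [+dorsal] while /ð/ is [-dorsal], so the distinguishing features are [sonorant], [dorsal].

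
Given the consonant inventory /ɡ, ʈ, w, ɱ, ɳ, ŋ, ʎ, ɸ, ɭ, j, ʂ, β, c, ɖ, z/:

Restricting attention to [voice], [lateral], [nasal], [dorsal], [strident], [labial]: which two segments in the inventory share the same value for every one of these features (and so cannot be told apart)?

ɡ, j

/ɡ/ (voiced velar stop) and /j/ (palatal glide) are both [+voice], [−lateral], [−nasal], [+dorsal], [−strident], [−labial], so none of the listed features separates them. (They do differ in [sonorant], [continuant] and [back], which are not among the given features.) Every other pair in the inventory differs on at least one listed feature.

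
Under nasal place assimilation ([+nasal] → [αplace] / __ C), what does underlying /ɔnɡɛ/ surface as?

/n/ sits before the [+dorsal] consonant /ɡ/, so it takes on [+dorsal] and surfaces as /ŋ/. The rest of the form is unaffected: [ɔŋɡɛ].

[ɔŋɡɛ]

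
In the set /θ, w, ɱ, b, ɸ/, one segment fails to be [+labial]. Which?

/w, ɱ, b, ɸ/ are all [+labial]; /θ/ (voiceless dental fricative) is [−labial].

θ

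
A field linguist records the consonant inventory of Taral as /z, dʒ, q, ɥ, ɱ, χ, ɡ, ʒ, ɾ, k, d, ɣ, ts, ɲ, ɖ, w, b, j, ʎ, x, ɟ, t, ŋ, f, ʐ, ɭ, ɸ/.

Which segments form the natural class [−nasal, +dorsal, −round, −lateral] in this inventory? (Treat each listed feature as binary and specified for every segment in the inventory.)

q, χ, ɡ, k, ɣ, j, x, ɟ

First, the [−nasal] segments are /z, dʒ, q, ɥ, χ, ɡ, ʒ, ɾ, k, d, ɣ, ts, ɖ, w, b, j, ʎ, x, ɟ, t, f, ʐ, ɭ, ɸ/.
Then [+dorsal] gives /q, ɥ, χ, ɡ, k, ɣ, w, j, ʎ, x, ɟ/.
Among these, [−round] gives /q, χ, ɡ, k, ɣ, j, ʎ, x, ɟ/.
Intersecting with [−lateral] leaves /q, χ, ɡ, k, ɣ, j, x, ɟ/.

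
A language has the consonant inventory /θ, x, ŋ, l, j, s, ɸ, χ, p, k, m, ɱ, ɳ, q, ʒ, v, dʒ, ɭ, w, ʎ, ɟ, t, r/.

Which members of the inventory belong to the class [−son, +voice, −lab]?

Eliminate segments failing any feature: /θ, x, s, ɸ, χ, p, k, q, t/ are [−voice]; /ŋ, l, j, m, ɱ, ɳ, ɭ, w, ʎ, r/ are [+sonorant]; /v/ is [+labial]. The remaining /ʒ, dʒ, ɟ/ satisfy [−sonorant], [+voice], [−labial].

ʒ, dʒ, ɟ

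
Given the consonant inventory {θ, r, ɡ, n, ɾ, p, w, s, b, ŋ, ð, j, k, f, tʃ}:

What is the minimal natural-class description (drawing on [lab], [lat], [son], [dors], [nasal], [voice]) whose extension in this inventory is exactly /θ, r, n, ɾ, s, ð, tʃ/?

The class [-labial], [-dorsal] has exactly /θ, r, n, ɾ, s, ð, tʃ/ as its extension in this inventory. No smaller conjunction from the listed features achieves this: [-dorsal] alone would also admit /p, b, f/; [-labial] alone would also admit /ɡ, ŋ, j, k/; and checking the remaining single features turns up none with this extension.

[-lab, -dors]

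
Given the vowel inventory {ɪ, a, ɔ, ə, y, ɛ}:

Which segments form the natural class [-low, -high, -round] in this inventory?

Checking each segment against [-low], [-high], [-round]: /ə/ (mid central vowel (schwa)), /ɛ/ (mid front unrounded lax vowel) satisfy every feature; every other segment in the inventory fails at least one.

ə, ɛ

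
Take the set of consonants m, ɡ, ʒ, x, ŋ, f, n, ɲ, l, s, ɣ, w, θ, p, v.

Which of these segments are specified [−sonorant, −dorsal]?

ʒ, f, s, θ, p, v

Eliminate segments failing any feature: /m, ŋ, n, ɲ, l, w/ are [+sonorant]; /ɡ, x, ɣ/ are [+dorsal]. The remaining /ʒ, f, s, θ, p, v/ satisfy [−sonorant], [−dorsal].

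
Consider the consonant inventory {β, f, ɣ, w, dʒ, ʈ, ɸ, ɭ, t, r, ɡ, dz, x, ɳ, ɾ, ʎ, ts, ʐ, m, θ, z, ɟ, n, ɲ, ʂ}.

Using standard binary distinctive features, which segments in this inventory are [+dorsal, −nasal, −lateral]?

The [+dorsal] segments are /ɣ, w, ɡ, x, ʎ, ɟ, ɲ/.
Of those, [−nasal] gives /ɣ, w, ɡ, x, ʎ, ɟ/.
Of those, [−lateral] leaves /ɣ, w, ɡ, x, ɟ/.

ɣ, w, ɡ, x, ɟ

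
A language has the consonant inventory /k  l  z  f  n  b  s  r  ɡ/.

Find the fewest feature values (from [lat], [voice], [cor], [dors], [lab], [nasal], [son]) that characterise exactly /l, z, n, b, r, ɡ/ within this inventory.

[+voice]

/l, z, n, b, r, ɡ/ are exactly the [+voice] segments in the inventory, so a single feature suffices.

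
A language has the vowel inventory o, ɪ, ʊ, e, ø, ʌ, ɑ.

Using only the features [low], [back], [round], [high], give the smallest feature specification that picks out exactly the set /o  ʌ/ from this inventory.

[-high, -low, +back]

/o, ʌ/ are all [-high], [-low], [+back], and no other segment in the inventory matches all three values. Dropping any one of them over-generates: [-low, +back] alone would also admit /ʊ/; [-high, +back] alone would also admit /ɑ/; [-high, -low] alone would also admit /e, ø/. No other combination of two listed features picks out exactly this set either, so fewer than three features will not do.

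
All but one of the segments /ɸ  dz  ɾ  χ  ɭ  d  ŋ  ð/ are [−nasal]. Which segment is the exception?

ŋ

/χ, d, ɸ, ɾ, ð, ɭ, dz/ are all [−nasal]; /ŋ/ (velar nasal) is [+nasal].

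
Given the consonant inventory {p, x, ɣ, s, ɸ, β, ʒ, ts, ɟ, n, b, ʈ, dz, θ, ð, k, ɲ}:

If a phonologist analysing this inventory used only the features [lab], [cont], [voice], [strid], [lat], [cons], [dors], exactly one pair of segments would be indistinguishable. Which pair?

On the given features, /ɟ/ and /ɲ/ have an identical profile: [−labial], [−continuant], [+voice], [−strident], [−lateral], [+consonantal], [+dorsal]. No other two segments in the inventory coincide on all 7 features. (They do differ in [sonorant] and [nasal], which are not among the given features.)

ɟ, ɲ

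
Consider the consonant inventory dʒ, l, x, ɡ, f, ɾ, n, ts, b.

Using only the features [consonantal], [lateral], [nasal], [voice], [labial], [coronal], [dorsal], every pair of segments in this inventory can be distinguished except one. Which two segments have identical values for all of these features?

/ɾ/ (alveolar tap) and /dʒ/ (voiced postalveolar affricate) are both [+consonantal], [-lateral], [-nasal], [+voice], [-labial], [+coronal], [-dorsal], so none of the listed features separates them. (They do differ in [sonorant], [strident] and [anterior], which are not among the given features.) Every other pair in the inventory differs on at least one listed feature.

ɾ, dʒ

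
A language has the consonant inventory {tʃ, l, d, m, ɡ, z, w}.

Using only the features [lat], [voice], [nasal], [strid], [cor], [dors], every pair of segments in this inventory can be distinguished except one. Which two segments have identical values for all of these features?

w, ɡ

/w/ (labial-velar glide) and /ɡ/ (voiced velar stop) are both [−lateral], [+voice], [−nasal], [−strident], [−coronal], [+dorsal], so none of the listed features separates them. (They do differ in [sonorant], [continuant], [labial] and [round], which are not among the given features.) Every other pair in the inventory differs on at least one listed feature.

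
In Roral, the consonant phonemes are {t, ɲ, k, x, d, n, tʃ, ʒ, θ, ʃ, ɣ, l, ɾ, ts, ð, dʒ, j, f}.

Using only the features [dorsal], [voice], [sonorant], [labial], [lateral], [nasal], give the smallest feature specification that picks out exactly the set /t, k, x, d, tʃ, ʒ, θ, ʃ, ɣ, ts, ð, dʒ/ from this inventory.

[-sonorant, -labial]

The class [-sonorant], [-labial] has exactly /t, k, x, d, tʃ, ʒ, θ, ʃ, ɣ, ts, ð, dʒ/ as its extension in this inventory. No smaller conjunction from the listed features achieves this: [-labial] alone would also admit /ɲ, n, l, ɾ, …/; [-sonorant] alone would also admit /f/; and checking the remaining single features turns up none with this extension.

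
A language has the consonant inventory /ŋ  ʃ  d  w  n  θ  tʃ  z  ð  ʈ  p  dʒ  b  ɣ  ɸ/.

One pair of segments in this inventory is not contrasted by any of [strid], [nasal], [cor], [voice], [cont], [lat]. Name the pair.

On the given features, /ɣ/ and /w/ have an identical profile: [−strident], [−nasal], [−coronal], [+voice], [+continuant], [−lateral]. No other two segments in the inventory coincide on all 6 features. (They do differ in [sonorant], [labial] and [round], which are not among the given features.)

ɣ, w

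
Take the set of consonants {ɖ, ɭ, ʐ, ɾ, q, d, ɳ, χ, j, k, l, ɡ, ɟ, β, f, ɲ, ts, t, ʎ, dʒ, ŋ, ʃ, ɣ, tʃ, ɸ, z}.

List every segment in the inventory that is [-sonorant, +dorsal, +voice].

ɡ, ɟ, ɣ

Checking each segment against [-sonorant], [+dorsal], [+voice]: /ɡ/ (voiced velar stop), /ɟ/ (voiced palatal stop), /ɣ/ (voiced velar fricative) satisfy every feature; every other segment in the inventory fails at least one.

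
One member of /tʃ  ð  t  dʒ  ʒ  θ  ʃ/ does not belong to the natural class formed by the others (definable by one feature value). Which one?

/ʒ, ð, tʃ, θ, dʒ, ʃ/ are all [+distributed], but /t/ (voiceless alveolar stop) is [−distributed]. No other single segment can be removed to leave a set sharing one feature value that the removed segment lacks, so /t/ is the odd one out.

t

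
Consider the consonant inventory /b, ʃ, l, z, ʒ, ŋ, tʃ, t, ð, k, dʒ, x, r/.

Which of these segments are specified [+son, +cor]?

Checking each segment against [+sonorant], [+coronal]: /l/ (alveolar lateral approximant), /r/ (alveolar trill) satisfy every feature; every other segment in the inventory fails at least one.

l, r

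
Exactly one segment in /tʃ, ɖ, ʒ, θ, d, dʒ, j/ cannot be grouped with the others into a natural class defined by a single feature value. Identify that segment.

j

The remaining segments after removing /j/ share [-dorsal]; /j/ (palatal glide) is [+dorsal]. For every other candidate removal, the leftover set fails to share any single feature value that the removed segment lacks.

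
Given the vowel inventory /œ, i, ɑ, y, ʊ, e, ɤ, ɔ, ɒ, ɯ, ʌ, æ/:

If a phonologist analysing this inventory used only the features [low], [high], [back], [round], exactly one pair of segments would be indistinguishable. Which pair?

ʌ, ɤ

On the given features, /ʌ/ and /ɤ/ have an identical profile: [-low], [-high], [+back], [-round]. No other two segments in the inventory coincide on all 4 features. (They do differ in [tense], which is not among the given features.)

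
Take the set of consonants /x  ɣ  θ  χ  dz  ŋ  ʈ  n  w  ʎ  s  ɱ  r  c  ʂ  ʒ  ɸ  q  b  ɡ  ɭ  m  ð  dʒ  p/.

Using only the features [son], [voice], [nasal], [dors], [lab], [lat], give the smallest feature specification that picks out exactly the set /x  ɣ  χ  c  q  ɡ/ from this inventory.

[−son, +dors]

The class [−sonorant], [+dorsal] has exactly /x, ɣ, χ, c, q, ɡ/ as its extension in this inventory. No smaller conjunction from the listed features achieves this: [+dorsal] alone would also admit /ŋ, w, ʎ/; [−sonorant] alone would also admit /θ, dz, ʈ, s, …/; and checking the remaining single features turns up none with this extension.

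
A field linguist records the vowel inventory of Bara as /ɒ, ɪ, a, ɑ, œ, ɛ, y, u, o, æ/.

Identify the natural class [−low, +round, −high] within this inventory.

Eliminate segments failing any feature: /ɒ, a, ɑ, æ/ are [+low]; /ɪ, ɛ/ are [−round]; /y, u/ are [+high]. The remaining /œ, o/ satisfy [−low], [+round], [−high].

œ, o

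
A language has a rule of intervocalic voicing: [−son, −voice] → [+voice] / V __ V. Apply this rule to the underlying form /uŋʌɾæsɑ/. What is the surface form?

[uŋʌɾæzɑ]

/s/ satisfies [−son, −voice] and sits in V __ V. The [+voice] counterpart of the voiceless alveolar fricative is /z/. Other segments in /uŋʌɾæsɑ/ either fail the structural description or are not in the environment, so the surface form is [uŋʌɾæzɑ].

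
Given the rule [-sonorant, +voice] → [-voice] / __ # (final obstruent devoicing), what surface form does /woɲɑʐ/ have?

The only segment in the rule's environment that also matches [-sonorant, +voice] is /ʐ/. Applying [-voice] turns the voiced retroflex fricative into /ʂ/ (voiceless retroflex fricative), giving [woɲɑʂ].

[woɲɑʂ]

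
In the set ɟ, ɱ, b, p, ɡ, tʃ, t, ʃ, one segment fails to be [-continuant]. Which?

ʃ

/ɱ, t, p, ɟ, b, ɡ, tʃ/ are all [-continuant]; /ʃ/ (voiceless postalveolar fricative) is [+continuant].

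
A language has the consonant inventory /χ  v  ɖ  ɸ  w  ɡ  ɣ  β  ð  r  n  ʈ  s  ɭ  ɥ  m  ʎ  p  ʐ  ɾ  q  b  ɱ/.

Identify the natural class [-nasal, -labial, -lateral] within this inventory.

χ, ɖ, ɡ, ɣ, ð, r, ʈ, s, ʐ, ɾ, q

Eliminate segments failing any feature: /v, ɸ, w, β, ɥ, p, b/ are [+labial]; /n, m, ɱ/ are [+nasal]; /ɭ, ʎ/ are [+lateral]. The remaining /χ, ɖ, ɡ, ɣ, ð, r, ʈ, s, ʐ, ɾ, q/ satisfy [-nasal], [-labial], [-lateral].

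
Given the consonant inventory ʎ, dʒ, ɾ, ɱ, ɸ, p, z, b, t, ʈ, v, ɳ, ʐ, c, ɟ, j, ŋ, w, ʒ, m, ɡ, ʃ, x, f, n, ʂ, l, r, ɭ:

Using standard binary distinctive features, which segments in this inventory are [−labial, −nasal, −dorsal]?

Eliminate segments failing any feature: /ʎ, c, ɟ, j, ɡ, x/ are [+dorsal]; /ɱ, ɸ, p, b, v, w, m, f/ are [+labial]; /ɳ, ŋ, n/ are [+nasal]. The remaining /dʒ, ɾ, z, t, ʈ, ʐ, ʒ, ʃ, ʂ, l, r, ɭ/ satisfy [−labial], [−nasal], [−dorsal].

dʒ, ɾ, z, t, ʈ, ʐ, ʒ, ʃ, ʂ, l, r, ɭ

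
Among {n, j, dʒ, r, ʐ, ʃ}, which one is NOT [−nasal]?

Every segment except /n/ is [−nasal]. /n/ (alveolar nasal) is [+nasal], so it is the exception.

n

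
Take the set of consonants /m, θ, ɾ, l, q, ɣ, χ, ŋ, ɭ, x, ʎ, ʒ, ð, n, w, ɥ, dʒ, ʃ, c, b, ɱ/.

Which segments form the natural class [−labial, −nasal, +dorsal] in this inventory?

Checking each segment against [−labial], [−nasal], [+dorsal]: /q/ (voiceless uvular stop), /ɣ/ (voiced velar fricative), /χ/ (voiceless uvular fricative), /x/ (voiceless velar fricative), /ʎ/ (palatal lateral approximant), /c/ (voiceless palatal stop) satisfy every feature; every other segment in the inventory fails at least one.

q, ɣ, χ, x, ʎ, c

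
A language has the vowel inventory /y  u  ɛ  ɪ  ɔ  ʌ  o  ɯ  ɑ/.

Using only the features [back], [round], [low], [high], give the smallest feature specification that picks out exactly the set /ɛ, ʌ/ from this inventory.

[−high, −low, −round]

The class [−high], [−low], [−round] has exactly /ɛ, ʌ/ as its extension in this inventory. No smaller conjunction from the listed features achieves this: [−low, −round] alone would also admit /ɪ, ɯ/; [−high, −round] alone would also admit /ɑ/; [−high, −low] alone would also admit /ɔ, o/; and checking the remaining two-feature bundles turns up none with this extension.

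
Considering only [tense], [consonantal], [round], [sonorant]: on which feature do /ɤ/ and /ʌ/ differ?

/ɤ/ is the mid back unrounded tense vowel and /ʌ/ is the mid back unrounded lax vowel. Both are [−consonantal], [−round], [+sonorant]. /ɤ/ is [+tense] while /ʌ/ is [−tense], so the distinguishing feature is [tense].

[tense]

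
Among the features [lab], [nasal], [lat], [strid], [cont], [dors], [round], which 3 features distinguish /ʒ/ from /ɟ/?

/ʒ/ is the voiced postalveolar fricative and /ɟ/ is the voiced palatal stop. Both are [-labial], [-nasal], [-lateral], [-round]. /ʒ/ is [+continuant] while /ɟ/ is [-continuant]; /ʒ/ is [+strident] while /ɟ/ is [-strident]; /ʒ/ is [-dorsal] while /ɟ/ is [+dorsal], so the distinguishing features are [continuant], [strident], [dorsal].

[continuant], [strident], [dorsal]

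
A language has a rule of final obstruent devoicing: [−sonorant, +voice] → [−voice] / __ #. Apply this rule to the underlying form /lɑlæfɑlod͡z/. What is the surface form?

[lɑlæfɑlot͡s]

/d͡z/ satisfies [−sonorant, +voice] and sits in __ #. The [−voice] counterpart of the voiced alveolar affricate is /t͡s/. Other segments in /lɑlæfɑlod͡z/ either fail the structural description or are not in the environment, so the surface form is [lɑlæfɑlot͡s].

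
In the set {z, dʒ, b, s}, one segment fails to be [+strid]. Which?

/z, s, dʒ/ are all [+strident]; /b/ (voiced bilabial stop) is [−strident].

b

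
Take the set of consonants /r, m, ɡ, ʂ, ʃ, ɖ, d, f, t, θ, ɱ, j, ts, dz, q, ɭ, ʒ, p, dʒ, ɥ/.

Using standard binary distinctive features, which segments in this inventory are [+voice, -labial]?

First, the [+voice] segments are /r, m, ɡ, ɖ, d, ɱ, j, dz, ɭ, ʒ, dʒ, ɥ/.
Then [-labial] leaves /r, ɡ, ɖ, d, j, dz, ɭ, ʒ, dʒ/.

r, ɡ, ɖ, d, j, dz, ɭ, ʒ, dʒ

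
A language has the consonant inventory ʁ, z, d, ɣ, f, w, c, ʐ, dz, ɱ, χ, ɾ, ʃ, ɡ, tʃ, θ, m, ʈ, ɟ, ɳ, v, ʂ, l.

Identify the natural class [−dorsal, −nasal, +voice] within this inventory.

z, d, ʐ, dz, ɾ, v, l

Eliminate segments failing any feature: /ʁ, ɣ, w, c, χ, ɡ, ɟ/ are [+dorsal]; /f, ʃ, tʃ, θ, ʈ, ʂ/ are [−voice]; /ɱ, m, ɳ/ are [+nasal]. The remaining /z, d, ʐ, dz, ɾ, v, l/ satisfy [−dorsal], [−nasal], [+voice].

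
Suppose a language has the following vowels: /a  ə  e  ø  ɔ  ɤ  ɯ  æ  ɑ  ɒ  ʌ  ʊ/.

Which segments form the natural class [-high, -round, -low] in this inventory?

Checking each segment against [-high], [-round], [-low]: /ə/ (mid central vowel (schwa)), /e/ (mid front unrounded tense vowel), /ɤ/ (mid back unrounded tense vowel), /ʌ/ (mid back unrounded lax vowel) satisfy every feature; every other segment in the inventory fails at least one.

ə, e, ɤ, ʌ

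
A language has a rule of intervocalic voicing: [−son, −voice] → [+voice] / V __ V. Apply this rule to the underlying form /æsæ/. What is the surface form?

[æzæ]

/s/ satisfies [−son, −voice] and sits in V __ V. The [+voice] counterpart of the voiceless alveolar fricative is /z/. Other segments in /æsæ/ either fail the structural description or are not in the environment, so the surface form is [æzæ].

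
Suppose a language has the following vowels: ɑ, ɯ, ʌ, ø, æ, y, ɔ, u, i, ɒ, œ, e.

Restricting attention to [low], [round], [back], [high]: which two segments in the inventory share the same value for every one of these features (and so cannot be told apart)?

Both /œ/ and /ø/ are [−low], [+round], [−back], [−high]. Since the list omits [tense] — which does distinguish the mid front rounded lax vowel from the mid front rounded tense vowel — this pair collapses; all other pairs remain distinct.

œ, ø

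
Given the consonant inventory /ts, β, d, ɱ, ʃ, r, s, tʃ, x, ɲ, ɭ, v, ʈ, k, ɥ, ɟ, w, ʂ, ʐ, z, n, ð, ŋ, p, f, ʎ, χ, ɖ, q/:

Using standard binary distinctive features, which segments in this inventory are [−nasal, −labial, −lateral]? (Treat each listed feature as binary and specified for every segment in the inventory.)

The [−nasal] segments are /ts, β, d, ʃ, r, s, tʃ, x, ɭ, v, ʈ, k, ɥ, ɟ, w, ʂ, ʐ, z, ð, p, f, ʎ, χ, ɖ, q/.
Then [−labial] gives /ts, d, ʃ, r, s, tʃ, x, ɭ, ʈ, k, ɟ, ʂ, ʐ, z, ð, ʎ, χ, ɖ, q/.
Among these, [−lateral] leaves /ts, d, ʃ, r, s, tʃ, x, ʈ, k, ɟ, ʂ, ʐ, z, ð, χ, ɖ, q/.

ts, d, ʃ, r, s, tʃ, x, ʈ, k, ɟ, ʂ, ʐ, z, ð, χ, ɖ, q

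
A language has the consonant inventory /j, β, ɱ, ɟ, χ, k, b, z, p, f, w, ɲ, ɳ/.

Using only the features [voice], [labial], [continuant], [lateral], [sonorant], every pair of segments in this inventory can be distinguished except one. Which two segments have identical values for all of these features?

ɲ, ɳ

Both /ɲ/ and /ɳ/ are [+voice], [-labial], [-continuant], [-lateral], [+sonorant]. Since the list omits [dorsal] — which does distinguish the palatal nasal from the retroflex nasal — this pair collapses; all other pairs remain distinct.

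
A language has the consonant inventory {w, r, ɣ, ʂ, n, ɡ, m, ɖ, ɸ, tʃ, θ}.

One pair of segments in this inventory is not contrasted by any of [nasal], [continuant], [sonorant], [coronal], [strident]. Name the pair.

Both /ɸ/ and /ɣ/ are [-nasal], [+continuant], [-sonorant], [-coronal], [-strident]. Since the list omits [voice], [labial] and [dorsal] — which do distinguish the voiceless bilabial fricative from the voiced velar fricative — this pair collapses; all other pairs remain distinct.

ɸ, ɣ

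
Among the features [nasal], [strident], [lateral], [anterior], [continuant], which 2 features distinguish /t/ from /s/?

[continuant], [strident]

/t/ is the voiceless alveolar stop and /s/ is the voiceless alveolar fricative. Both are [−nasal], [−lateral], [+anterior]. /t/ is [−continuant] while /s/ is [+continuant]; /t/ is [−strident] while /s/ is [+strident], so the distinguishing features are [continuant], [strident].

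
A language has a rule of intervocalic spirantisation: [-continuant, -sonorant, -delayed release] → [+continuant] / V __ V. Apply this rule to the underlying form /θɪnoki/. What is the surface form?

[θɪnoxi]

The only segment in the rule's environment that also matches [-continuant, -sonorant, -delayed release] is /k/. Applying [+continuant] turns the voiceless velar stop into /x/ (voiceless velar fricative), giving [θɪnoxi].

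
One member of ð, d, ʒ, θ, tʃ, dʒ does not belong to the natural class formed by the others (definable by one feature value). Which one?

d

[distributed] groups all but one: /dʒ, tʃ, θ, ð, ʒ/ share [+distributed] while /d/ (voiced alveolar stop) alone is [-distributed]. Removing any other segment would not leave a single-feature class that excludes it.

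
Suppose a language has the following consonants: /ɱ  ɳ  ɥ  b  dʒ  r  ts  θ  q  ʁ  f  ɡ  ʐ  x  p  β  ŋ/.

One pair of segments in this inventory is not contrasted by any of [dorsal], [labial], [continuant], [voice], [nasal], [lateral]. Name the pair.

ʐ, r

Both /ʐ/ and /r/ are [-dorsal], [-labial], [+continuant], [+voice], [-nasal], [-lateral]. Since the list omits [sonorant], [strident] and [anterior] — which do distinguish the voiced retroflex fricative from the alveolar trill — this pair collapses; all other pairs remain distinct.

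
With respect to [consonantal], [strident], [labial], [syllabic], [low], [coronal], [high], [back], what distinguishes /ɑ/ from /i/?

The two segments share [-consonantal], [-strident], [-labial], [+syllabic], [-coronal]. The only features from the list on which they differ: /ɑ/ is [-high] while /i/ is [+high]; /ɑ/ is [+low] while /i/ is [-low]; /ɑ/ is [+back] while /i/ is [-back].

[high], [low], [back]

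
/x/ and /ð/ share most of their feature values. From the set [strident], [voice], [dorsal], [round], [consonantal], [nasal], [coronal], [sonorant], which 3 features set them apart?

/x/ is the voiceless velar fricative and /ð/ is the voiced dental fricative. Both are [−strident], [−round], [+consonantal], [−nasal], [−sonorant]. /x/ is [−voice] while /ð/ is [+voice]; /x/ is [−coronal] while /ð/ is [+coronal]; /x/ is [+dorsal] while /ð/ is [−dorsal], so the distinguishing features are [voice], [coronal], [dorsal].

[voice], [coronal], [dorsal]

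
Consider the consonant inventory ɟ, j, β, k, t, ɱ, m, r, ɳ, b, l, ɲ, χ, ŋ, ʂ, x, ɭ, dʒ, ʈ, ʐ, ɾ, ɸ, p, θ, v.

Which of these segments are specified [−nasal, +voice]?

ɟ, j, β, r, b, l, ɭ, dʒ, ʐ, ɾ, v

Among the inventory, the [−nasal] segments are /ɟ, j, β, k, t, r, b, l, χ, ʂ, x, ɭ, dʒ, ʈ, ʐ, ɾ, ɸ, p, θ, v/.
Of those, [+voice] leaves /ɟ, j, β, r, b, l, ɭ, dʒ, ʐ, ɾ, v/.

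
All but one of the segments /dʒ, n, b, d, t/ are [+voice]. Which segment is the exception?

/t/ is the voiceless alveolar stop, which is [−voice]; the rest — /b, dʒ, d, n/ — are [+voice].

t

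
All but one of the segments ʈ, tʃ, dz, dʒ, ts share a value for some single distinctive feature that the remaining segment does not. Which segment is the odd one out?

ʈ

[delayed release] (equivalently [strident]) groups all but one: /dz, dʒ, tʃ, ts/ share [+delayed release] while /ʈ/ (voiceless retroflex stop) alone is [-delayed release]. Removing any other segment would not leave a single-feature class that excludes it.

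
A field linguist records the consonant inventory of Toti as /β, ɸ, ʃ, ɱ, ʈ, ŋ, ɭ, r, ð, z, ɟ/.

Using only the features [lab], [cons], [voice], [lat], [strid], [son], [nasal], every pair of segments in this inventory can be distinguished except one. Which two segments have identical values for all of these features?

ð, ɟ

Both /ð/ and /ɟ/ are [-labial], [+consonantal], [+voice], [-lateral], [-strident], [-sonorant], [-nasal]. Since the list omits [continuant] and [dorsal] — which do distinguish the voiced dental fricative from the voiced palatal stop — this pair collapses; all other pairs remain distinct.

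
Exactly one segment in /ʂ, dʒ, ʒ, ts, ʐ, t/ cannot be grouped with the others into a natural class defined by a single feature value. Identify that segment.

t

/ʐ, ʒ, ts, ʂ, dʒ/ are all [+strident], but /t/ (voiceless alveolar stop) is [−strident]. No other single segment can be removed to leave a set sharing one feature value that the removed segment lacks, so /t/ is the odd one out.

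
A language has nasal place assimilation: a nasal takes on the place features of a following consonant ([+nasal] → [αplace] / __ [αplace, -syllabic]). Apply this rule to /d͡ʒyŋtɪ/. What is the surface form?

[d͡ʒyntɪ]

/ŋ/ sits before the [+coronal] consonant /t/, so it takes on [+coronal] and surfaces as /n/. The rest of the form is unaffected: [d͡ʒyntɪ].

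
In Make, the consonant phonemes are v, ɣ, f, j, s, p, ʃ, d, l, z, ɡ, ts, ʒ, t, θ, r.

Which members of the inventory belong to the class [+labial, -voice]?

f, p

Eliminate segments failing any feature: /v/ is [+voice]; /ɣ, j, s, ʃ, d, l, z, ɡ, ts, ʒ, t, θ, r/ are [-labial]. The remaining /f, p/ satisfy [+labial], [-voice].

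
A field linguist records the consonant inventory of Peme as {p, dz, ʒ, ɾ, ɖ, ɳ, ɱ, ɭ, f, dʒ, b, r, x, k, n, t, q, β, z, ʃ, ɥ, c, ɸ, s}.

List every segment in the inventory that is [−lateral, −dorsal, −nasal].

p, dz, ʒ, ɾ, ɖ, f, dʒ, b, r, t, β, z, ʃ, ɸ, s

Checking each segment against [−lateral], [−dorsal], [−nasal]: /p/ (voiceless bilabial stop), /dz/ (voiced alveolar affricate), /ʒ/ (voiced postalveolar fricative), /ɾ/ (alveolar tap), /ɖ/ (voiced retroflex stop), /f/ (voiceless labiodental fricative), among others, satisfy every feature; every other segment in the inventory fails at least one.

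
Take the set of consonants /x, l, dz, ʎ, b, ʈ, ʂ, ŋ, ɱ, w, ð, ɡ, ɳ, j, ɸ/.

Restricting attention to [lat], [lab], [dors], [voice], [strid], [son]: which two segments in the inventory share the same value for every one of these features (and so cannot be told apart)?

j, ŋ

Both /j/ and /ŋ/ are [-lateral], [-labial], [+dorsal], [+voice], [-strident], [+sonorant]. Since the list omits [nasal], [continuant] and [back] — which do distinguish the palatal glide from the velar nasal — this pair collapses; all other pairs remain distinct.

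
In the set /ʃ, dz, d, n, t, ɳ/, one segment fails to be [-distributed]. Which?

/n, dz, ɳ, t, d/ are all [-distributed]; /ʃ/ (voiceless postalveolar fricative) is [+distributed].

ʃ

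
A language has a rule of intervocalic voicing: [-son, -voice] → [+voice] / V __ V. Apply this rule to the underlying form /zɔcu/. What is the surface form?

[zɔɟu]

The only segment in the rule's environment that also matches [-son, -voice] is /c/. Applying [+voice] turns the voiceless palatal stop into /ɟ/ (voiced palatal stop), giving [zɔɟu].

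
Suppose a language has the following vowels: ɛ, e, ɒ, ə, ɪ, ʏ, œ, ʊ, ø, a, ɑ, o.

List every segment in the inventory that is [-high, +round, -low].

œ, ø, o

Checking each segment against [-high], [+round], [-low]: /œ/ (mid front rounded lax vowel), /ø/ (mid front rounded tense vowel), /o/ (mid back rounded tense vowel) satisfy every feature; every other segment in the inventory fails at least one.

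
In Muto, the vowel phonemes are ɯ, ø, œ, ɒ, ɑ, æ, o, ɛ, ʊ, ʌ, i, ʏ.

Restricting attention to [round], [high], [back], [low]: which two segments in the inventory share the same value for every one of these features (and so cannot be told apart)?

ø, œ

Both /ø/ and /œ/ are [+round], [-high], [-back], [-low]. Since the list omits [tense] — which does distinguish the mid front rounded tense vowel from the mid front rounded lax vowel — this pair collapses; all other pairs remain distinct.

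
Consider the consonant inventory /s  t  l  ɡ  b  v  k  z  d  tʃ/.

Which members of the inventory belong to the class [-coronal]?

The feature [coronal] marks segments articulated with the tongue front (tip or blade). In this inventory /ɡ, b, v, k/ lack that property, so they are [-coronal]; /s, t, l, z, d, tʃ/ are [+coronal].

ɡ, b, v, k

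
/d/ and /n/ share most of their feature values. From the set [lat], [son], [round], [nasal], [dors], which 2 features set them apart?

/d/ (voiced alveolar stop) and /n/ (alveolar nasal) agree on [-lateral], [-round], [-dorsal]. They differ on [sonorant] (/d/ [-], /n/ [+]), [nasal] (/d/ [-], /n/ [+]).

[sonorant], [nasal]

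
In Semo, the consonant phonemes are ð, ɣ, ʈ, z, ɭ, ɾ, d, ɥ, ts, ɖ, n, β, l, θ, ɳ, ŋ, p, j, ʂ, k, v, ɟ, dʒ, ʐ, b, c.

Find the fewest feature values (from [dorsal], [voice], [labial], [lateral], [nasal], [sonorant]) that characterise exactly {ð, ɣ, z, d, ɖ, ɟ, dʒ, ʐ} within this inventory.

[−sonorant, +voice, −labial]

/ð, ɣ, z, d, ɖ, ɟ, dʒ, ʐ/ are all [−sonorant], [+voice], [−labial], and no other segment in the inventory matches all three values. Dropping any one of them over-generates: [+voice, −labial] alone would also admit /ɭ, ɾ, n, l, …/; [−sonorant, −labial] alone would also admit /ʈ, ts, θ, ʂ, …/; [−sonorant, +voice] alone would also admit /β, v, b/. No other combination of two listed features picks out exactly this set either, so fewer than three features will not do.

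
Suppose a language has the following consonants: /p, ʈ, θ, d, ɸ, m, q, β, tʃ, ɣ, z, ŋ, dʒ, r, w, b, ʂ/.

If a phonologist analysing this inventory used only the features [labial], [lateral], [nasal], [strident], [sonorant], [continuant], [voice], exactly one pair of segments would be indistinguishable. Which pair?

ʈ, q

/ʈ/ (voiceless retroflex stop) and /q/ (voiceless uvular stop) are both [-labial], [-lateral], [-nasal], [-strident], [-sonorant], [-continuant], [-voice], so none of the listed features separates them. (They do differ in [coronal] and [dorsal], which are not among the given features.) Every other pair in the inventory differs on at least one listed feature.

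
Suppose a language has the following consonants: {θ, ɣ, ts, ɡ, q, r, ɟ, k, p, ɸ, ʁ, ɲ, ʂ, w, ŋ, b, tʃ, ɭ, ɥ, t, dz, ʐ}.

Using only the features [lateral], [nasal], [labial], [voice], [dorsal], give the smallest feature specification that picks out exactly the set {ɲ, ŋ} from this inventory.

The target set is precisely the extension of [+nasal] in this inventory.

[+nasal]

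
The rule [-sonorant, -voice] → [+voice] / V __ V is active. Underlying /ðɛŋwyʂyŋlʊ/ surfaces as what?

[ðɛŋwyʐyŋlʊ]

The only segment in the rule's environment that also matches [-sonorant, -voice] is /ʂ/. Applying [+voice] turns the voiceless retroflex fricative into /ʐ/ (voiced retroflex fricative), giving [ðɛŋwyʐyŋlʊ].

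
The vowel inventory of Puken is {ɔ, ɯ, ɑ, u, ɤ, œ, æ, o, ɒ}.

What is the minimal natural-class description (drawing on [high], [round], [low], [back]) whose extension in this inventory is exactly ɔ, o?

[-high, -low, +back, +round]

Every target segment is [-high], [-low], [+back], [+round]; each remaining inventory member fails at least one of these. Each conjunct is needed — [-low, +back, +round] alone would also admit /u/; [-high, +back, +round] alone would also admit /ɒ/; [-high, -low, +round] alone would also admit /œ/; [-high, -low, +back] alone would also admit /ɤ/ — and no other combination of three listed features has exactly this extension, so four is the minimum.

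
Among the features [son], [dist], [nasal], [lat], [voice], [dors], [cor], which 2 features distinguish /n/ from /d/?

/n/ is the alveolar nasal and /d/ is the voiced alveolar stop. Both are [-distributed], [-lateral], [+voice], [-dorsal], [+coronal]. /n/ is [+sonorant] while /d/ is [-sonorant]; /n/ is [+nasal] while /d/ is [-nasal], so the distinguishing features are [sonorant], [nasal].

[sonorant], [nasal]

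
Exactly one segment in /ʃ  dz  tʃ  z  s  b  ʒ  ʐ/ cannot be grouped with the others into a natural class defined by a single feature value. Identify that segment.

[strident] (equivalently [labial], [coronal]) groups all but one: /ʒ, ʃ, z, dz, tʃ, s, ʐ/ share [+strident] while /b/ (voiced bilabial stop) alone is [-strident]. Removing any other segment would not leave a single-feature class that excludes it.

b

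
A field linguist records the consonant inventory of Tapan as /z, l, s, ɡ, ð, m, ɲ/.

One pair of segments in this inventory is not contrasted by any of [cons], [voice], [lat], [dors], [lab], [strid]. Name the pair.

ɡ, ɲ

/ɡ/ (voiced velar stop) and /ɲ/ (palatal nasal) are both [+consonantal], [+voice], [−lateral], [+dorsal], [−labial], [−strident], so none of the listed features separates them. (They do differ in [sonorant], [nasal] and [back], which are not among the given features.) Every other pair in the inventory differs on at least one listed feature.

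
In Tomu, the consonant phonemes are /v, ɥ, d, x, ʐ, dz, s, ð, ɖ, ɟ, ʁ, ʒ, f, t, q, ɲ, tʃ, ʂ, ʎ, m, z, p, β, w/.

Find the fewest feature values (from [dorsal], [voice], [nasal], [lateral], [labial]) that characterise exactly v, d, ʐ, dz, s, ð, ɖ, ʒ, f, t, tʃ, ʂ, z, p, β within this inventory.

The class [-nasal], [-dorsal] has exactly /v, d, ʐ, dz, s, ð, ɖ, ʒ, f, t, tʃ, ʂ, z, p, β/ as its extension in this inventory. No smaller conjunction from the listed features achieves this: [-dorsal] alone would also admit /m/; [-nasal] alone would also admit /ɥ, x, ɟ, ʁ, …/; and checking the remaining single features turns up none with this extension.

[-nasal, -dorsal]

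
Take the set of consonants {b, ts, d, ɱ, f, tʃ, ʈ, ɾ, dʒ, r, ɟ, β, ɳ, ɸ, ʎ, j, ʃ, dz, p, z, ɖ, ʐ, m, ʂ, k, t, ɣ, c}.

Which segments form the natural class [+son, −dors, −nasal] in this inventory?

ɾ, r

Eliminate segments failing any feature: /b, ts, d, f, tʃ, ʈ, dʒ, ɟ, β, ɸ, ʃ, dz, p, z, ɖ, ʐ, ʂ, k, t, ɣ, c/ are [−sonorant]; /ɱ, ɳ, m/ are [+nasal]; /ʎ, j/ are [+dorsal]. The remaining /ɾ, r/ satisfy [+sonorant], [−dorsal], [−nasal].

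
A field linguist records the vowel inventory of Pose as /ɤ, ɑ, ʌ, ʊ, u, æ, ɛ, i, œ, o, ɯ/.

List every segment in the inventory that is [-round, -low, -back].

ɛ, i

First, the [-round] segments are /ɤ, ɑ, ʌ, æ, ɛ, i, ɯ/.
Within that set, [-low] gives /ɤ, ʌ, ɛ, i, ɯ/.
Within that set, [-back] leaves /ɛ, i/.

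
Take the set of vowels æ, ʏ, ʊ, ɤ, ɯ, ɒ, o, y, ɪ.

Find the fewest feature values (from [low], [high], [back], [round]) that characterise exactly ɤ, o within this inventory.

The class [−high], [−low] has exactly /ɤ, o/ as its extension in this inventory. No smaller conjunction from the listed features achieves this: [−low] alone would also admit /ʏ, ʊ, ɯ, y, …/; [−high] alone would also admit /æ, ɒ/; and checking the remaining single features turns up none with this extension.

[−high, −low]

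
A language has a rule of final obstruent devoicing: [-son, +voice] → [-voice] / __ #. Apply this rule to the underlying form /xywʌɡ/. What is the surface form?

[xywʌk]

Only the final segment /ɡ/ is both word-final and matches the structural description. It is a voiced velar stop, so [-son, +voice] holds; changing it to [-voice] with all other features held fixed yields /k/ (voiceless velar stop). No other segment meets both the structural description and the environment, so the output is [xywʌk].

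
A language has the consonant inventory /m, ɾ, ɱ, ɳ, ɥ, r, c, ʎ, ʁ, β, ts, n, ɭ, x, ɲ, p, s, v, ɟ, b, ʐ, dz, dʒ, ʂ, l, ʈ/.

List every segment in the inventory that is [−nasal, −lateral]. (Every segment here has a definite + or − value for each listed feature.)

First, the [−nasal] segments are /ɾ, ɥ, r, c, ʎ, ʁ, β, ts, ɭ, x, p, s, v, ɟ, b, ʐ, dz, dʒ, ʂ, l, ʈ/.
Then [−lateral] leaves /ɾ, ɥ, r, c, ʁ, β, ts, x, p, s, v, ɟ, b, ʐ, dz, dʒ, ʂ, ʈ/.

ɾ, ɥ, r, c, ʁ, β, ts, x, p, s, v, ɟ, b, ʐ, dz, dʒ, ʂ, ʈ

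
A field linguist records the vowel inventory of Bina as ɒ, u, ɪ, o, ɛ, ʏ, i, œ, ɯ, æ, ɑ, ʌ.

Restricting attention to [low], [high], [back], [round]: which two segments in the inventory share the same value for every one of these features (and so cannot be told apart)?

ɪ, i

On the given features, /ɪ/ and /i/ have an identical profile: [−low], [+high], [−back], [−round]. No other two segments in the inventory coincide on all 4 features. (They do differ in [tense], which is not among the given features.)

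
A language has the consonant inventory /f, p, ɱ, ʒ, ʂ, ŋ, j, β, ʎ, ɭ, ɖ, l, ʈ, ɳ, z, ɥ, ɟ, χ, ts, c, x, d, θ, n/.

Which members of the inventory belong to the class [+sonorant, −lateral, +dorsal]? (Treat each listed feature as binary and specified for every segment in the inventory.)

ŋ, j, ɥ

Checking each segment against [+sonorant], [−lateral], [+dorsal]: /ŋ/ (velar nasal), /j/ (palatal glide), /ɥ/ (labial-palatal glide) satisfy every feature; every other segment in the inventory fails at least one.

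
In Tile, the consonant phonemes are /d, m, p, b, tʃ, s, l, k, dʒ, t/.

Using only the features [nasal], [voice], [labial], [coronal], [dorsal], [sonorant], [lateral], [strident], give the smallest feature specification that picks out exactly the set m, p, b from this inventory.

[+labial]

/m, p, b/ are exactly the [+labial] segments in the inventory, so a single feature suffices.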